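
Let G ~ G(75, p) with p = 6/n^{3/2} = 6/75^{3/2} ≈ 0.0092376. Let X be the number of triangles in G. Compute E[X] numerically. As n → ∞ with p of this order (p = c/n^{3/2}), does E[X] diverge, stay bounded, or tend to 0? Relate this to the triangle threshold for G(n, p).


Number of potential triangles: C(75, 3) = 67525.
Each occurs with probability p³ ≈ (0.0092376)³ ≈ 7.88275568e-07.
By linearity: E[X] = C(75, 3)·p³ ≈ 67525 · 7.88275568e-07 ≈ 0.053228.
Since α = 3/2 > 1, p = c/n^{3/2} = o(1/n) is below the triangle threshold p ~ 1/n. Asymptotically E[X] ~ (c³/6)·n^{3(1−α)} = (6³/6)·n^{-1.5} → 0, so by Markov's inequality G has no triangles w.h.p.

E[X] ≈ 0.053228; in regime p = Θ(1/n^{3/2}) E[X] tends to 0 (below the triangle threshold p ~ 1/n).


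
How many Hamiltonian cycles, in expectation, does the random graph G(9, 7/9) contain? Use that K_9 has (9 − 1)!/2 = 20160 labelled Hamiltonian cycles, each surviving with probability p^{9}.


K_9 has (9 − 1)!/2 = 20160 labelled Hamiltonian cycles.
For each such Hamiltonian cycle H, let X_H = 1 if all 9 edges of H are present in G. Then P[X_H = 1] = p^{9} = (7/9)^{9} = 40353607/387420489.
By linearity of expectation: E[X] = Σ_H E[X_H] = 20160 · p^{9} = 20160 · 40353607/387420489 = 90392079680/43046721.
Numerically: E[X] ≈ 2099.9.

E[X] = 20160 · (7/9)^{9} = 90392079680/43046721 ≈ 2099.9.


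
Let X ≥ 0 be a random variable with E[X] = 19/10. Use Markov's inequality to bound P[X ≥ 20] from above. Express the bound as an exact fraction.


μ = E[X] = 19/10, a = 20.
Markov: P[X ≥ 20] ≤ μ/a = (19/10)/20 = 19/200.
Numerically: ≈ 0.095000.
(Since a = 20 > μ = 1.900000, the bound 19/200 is < 1 and informative.)

P[X ≥ 20] ≤ 19/200 ≈ 0.095000.


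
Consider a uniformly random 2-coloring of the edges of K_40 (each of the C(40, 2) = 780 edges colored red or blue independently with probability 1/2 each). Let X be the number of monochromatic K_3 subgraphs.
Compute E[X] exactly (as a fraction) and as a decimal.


Let X = Σ_S X_S over the C(40, 3) = 9880 subsets S of size 3, where X_S = 1 if the K_3 on S is monochromatic.
For a fixed S, the K_3 on S has C(3, 2) = 3 edges. P[all 3 edges red] = (1/2)^3, and likewise for blue, so P[monochromatic] = 2·(1/2)^3 = 2^{1 − 3} = 1/4.
Summing: E[X] = C(40, 3) · 2^{1 − 3} = 9880 · 1/4 = 2470.
Numerically: E[X] ≈ 2470.00000.

E[X] = C(40,3)·2^(1−C(3,2)) = 2470 ≈ 2470.00000.


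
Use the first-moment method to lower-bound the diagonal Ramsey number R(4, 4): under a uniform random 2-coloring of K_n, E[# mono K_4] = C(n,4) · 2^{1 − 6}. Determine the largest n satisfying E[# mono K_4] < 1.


We need C(n, 4) · 2^{1 − 6} < 1, i.e. C(n, 4) < 2^{6 − 1} = 32.
Check values of n near the boundary:
  n = 4: C(4, 4) = 1; 1 < 32? YES
  n = 5: C(5, 4) = 5; 5 < 32? YES
  n = 6: C(6, 4) = 15; 15 < 32? YES
  n = 7: C(7, 4) = 35; 35 < 32? NO
The largest n with C(n, 4) < 32 is n = 6 (where E[X] = 15/32 ≈ 0.46875). Hence R(4, 4) > 6, i.e. R(4, 4) ≥ 7.

Largest n = 6; hence R(4, 4) > 6.


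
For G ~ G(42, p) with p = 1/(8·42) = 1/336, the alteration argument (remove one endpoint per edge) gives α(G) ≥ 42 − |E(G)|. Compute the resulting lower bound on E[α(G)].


E[|E(G)|] = C(42, 2)·p = 861 · (1/336) = 41/16.
E[α(G)] ≥ n − E[|E(G)|] = 42 − 41/16 = 631/16.
Numerically: ≈ 39.437500.
(This is only a lower bound; the true E[α(G)] may be larger.)

E[α(G)] ≥ 631/16 ≈ 39.437500.


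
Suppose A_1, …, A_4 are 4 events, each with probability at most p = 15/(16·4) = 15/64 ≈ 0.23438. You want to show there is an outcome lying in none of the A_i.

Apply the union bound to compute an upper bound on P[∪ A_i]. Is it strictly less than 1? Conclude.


Union bound: P[∪_{i=1}^{4} A_i] ≤ Σ_i P[A_i] ≤ 4·p = 4·(15/64) = 15/16.
Numerically: 15/16 ≈ 0.93750.
Is 15/16 < 1? YES.
Since P[∪ A_i] ≤ 15/16 < 1, the complement has P[∩ A_i^c] ≥ 1 − 15/16 = 1/16 > 0, so some outcome avoids every A_i.

4·p = 15/16 ≈ 0.93750; existence CERTIFIED by the union bound.


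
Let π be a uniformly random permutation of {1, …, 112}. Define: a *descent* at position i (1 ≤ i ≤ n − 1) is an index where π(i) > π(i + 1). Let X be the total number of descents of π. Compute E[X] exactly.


Write X = Σ X_I over i = 1, …, 111, with X_I the indicator of one descent.
There are 111 indicators.
For each fixed i, the pair (π(i), π(i+1)) is a uniformly random ordered pair of distinct values from {1, …, 112}; by symmetry P[π(i) > π(i+1)] = 1/2.
By linearity: E[X] = 111 · (1/2) = (112 − 1) · (1/2) = 111/2 ≈ 55.50000.

E[X] = 111/2 = 55.50000.


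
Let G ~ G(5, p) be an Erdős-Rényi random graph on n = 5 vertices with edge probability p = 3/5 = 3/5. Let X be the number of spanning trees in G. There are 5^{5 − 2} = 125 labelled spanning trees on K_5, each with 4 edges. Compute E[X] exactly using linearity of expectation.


K_5 has 5^{5 − 2} = 125 labelled spanning trees.
For each such spanning tree H, let X_H = 1 if all 4 edges of H are present in G. Then P[X_H = 1] = p^{4} = (3/5)^{4} = 81/625.
By linearity: E[X] = Σ_H E[X_H] = 125 · p^{4} = 125 · 81/625 = 81/5.
Numerically: E[X] ≈ 16.2.

E[X] = 125 · (3/5)^{4} = 81/5 ≈ 16.2.


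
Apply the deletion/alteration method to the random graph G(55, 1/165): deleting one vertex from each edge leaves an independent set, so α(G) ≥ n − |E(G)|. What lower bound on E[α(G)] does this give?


E[|E(G)|] = C(55, 2)·p = 1485 · (1/165) = 9.
E[α(G)] ≥ n − E[|E(G)|] = 55 − 9 = 46.
Numerically: ≈ 46.00000.
(This is only a lower bound; the true E[α(G)] may be larger.)

E[α(G)] ≥ 46 ≈ 46.00000.


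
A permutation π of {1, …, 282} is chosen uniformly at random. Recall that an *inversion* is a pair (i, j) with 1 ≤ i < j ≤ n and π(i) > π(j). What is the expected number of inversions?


Write X = Σ X_I over the C(282, 2) = 39621 pairs i < j, with X_I the indicator of one inversion.
There are 39621 indicators.
For each fixed pair i < j, the values π(i) and π(j) are two distinct elements of {1, …, 282} in uniformly random order; by symmetry P[π(i) > π(j)] = 1/2.
By linearity: E[X] = 39621 · (1/2) = C(282, 2) · (1/2) = 39621/2 = 39621/2 ≈ 19810.500.

E[X] = 39621/2 = 19810.500.


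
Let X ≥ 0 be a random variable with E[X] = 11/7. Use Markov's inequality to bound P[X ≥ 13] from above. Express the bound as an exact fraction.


μ = E[X] = 11/7, a = 13.
Markov: P[X ≥ 13] ≤ μ/a = (11/7)/13 = 11/91.
Numerically: ≈ 0.121.
(Since a = 13 > μ = 1.571, the bound 11/91 is < 1 and informative.)

P[X ≥ 13] ≤ 11/91 ≈ 0.121.


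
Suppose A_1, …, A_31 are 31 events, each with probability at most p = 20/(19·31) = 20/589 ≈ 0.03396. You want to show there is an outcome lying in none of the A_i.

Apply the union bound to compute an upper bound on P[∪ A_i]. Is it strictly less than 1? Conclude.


Union bound: P[∪_{i=1}^{31} A_i] ≤ Σ_i P[A_i] ≤ 31·p = 31·(20/589) = 20/19.
Numerically: 20/19 ≈ 1.05263.
Is 20/19 < 1? NO.
Since the bound 20/19 is ≥ 1, the union bound is uninformative here; it does NOT by itself certify existence.

31·p = 20/19 ≈ 1.05263; existence NOT certified by the union bound.


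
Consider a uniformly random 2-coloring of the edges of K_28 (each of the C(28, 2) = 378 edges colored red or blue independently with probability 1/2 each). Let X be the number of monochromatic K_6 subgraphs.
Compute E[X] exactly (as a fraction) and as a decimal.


Let X = Σ_S X_S over the C(28, 6) = 376740 subsets S of size 6, where X_S = 1 if the K_6 on S is monochromatic.
For a fixed S, the K_6 on S has C(6, 2) = 15 edges. P[all 15 edges red] = (1/2)^15, and likewise for blue, so P[monochromatic] = 2·(1/2)^15 = 2^{1 − 15} = 1/16384.
By linearity: E[X] = C(28, 6) · 2^{1 − 15} = 376740 · 1/16384 = 94185/4096.
Numerically: E[X] ≈ 22.9944.

E[X] = C(28,6)·2^(1−C(6,2)) = 94185/4096 ≈ 22.9944.


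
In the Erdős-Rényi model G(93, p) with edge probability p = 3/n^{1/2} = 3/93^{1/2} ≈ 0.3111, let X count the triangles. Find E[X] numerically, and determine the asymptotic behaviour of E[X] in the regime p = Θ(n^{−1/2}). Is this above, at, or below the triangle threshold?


Number of potential triangles: C(93, 3) = 129766.
Each occurs with probability p³ ≈ (0.3111)³ ≈ 3.010505e-02.
By linearity: E[X] = C(93, 3)·p³ ≈ 129766 · 3.010505e-02 ≈ 3906.6118.
Since α = 1/2 < 1, p = c/n^{1/2} ≫ 1/n is above the triangle threshold p ~ 1/n. Asymptotically E[X] ~ (c³/6)·n^{3(1−α)} = (3³/6)·n^{1.5} → ∞; triangles are abundant w.h.p.

E[X] ≈ 3906.6118; in regime p = Θ(1/n^{1/2}) E[X] diverges (above the triangle threshold p ~ 1/n).


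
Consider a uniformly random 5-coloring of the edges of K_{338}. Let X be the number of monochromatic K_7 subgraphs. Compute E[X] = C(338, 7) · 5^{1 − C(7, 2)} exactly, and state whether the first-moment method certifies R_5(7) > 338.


E[X] = C(338, 7) · 5^{1 − 21} = 93935323022736 · 5^{−20} = 93935323022736/95367431640625.
As a reduced fraction: E[X] = 93935323022736/95367431640625 ≈ 0.984983.
Is E[X] < 1? YES.
Since E[X] < 1, there exists a 5-coloring of K_{338} with no monochromatic K_7; hence R_5(7) > 338.

E[X] = 93935323022736/95367431640625 ≈ 0.984983; E[X] < 1, so R_5(7) > 338.


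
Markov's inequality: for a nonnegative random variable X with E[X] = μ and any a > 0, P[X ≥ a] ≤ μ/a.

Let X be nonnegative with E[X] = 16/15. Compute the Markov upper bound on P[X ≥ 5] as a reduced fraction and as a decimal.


μ = E[X] = 16/15, a = 5.
Markov: P[X ≥ 5] ≤ μ/a = (16/15)/5 = 16/75.
Numerically: ≈ 0.213.
(Since a = 5 > μ = 1.067, the bound 16/75 is < 1 and informative.)

P[X ≥ 5] ≤ 16/75 ≈ 0.213.


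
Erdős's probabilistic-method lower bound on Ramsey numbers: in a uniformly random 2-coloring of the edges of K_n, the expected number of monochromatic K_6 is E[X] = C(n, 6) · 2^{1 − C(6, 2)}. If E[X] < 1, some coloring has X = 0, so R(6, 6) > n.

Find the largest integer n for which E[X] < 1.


We need C(n, 6) · 2^{1 − 15} < 1, i.e. C(n, 6) < 2^{15 − 1} = 16384.
Check values of n near the boundary:
  n = 11: C(11, 6) = 462; 462 < 16384? YES
  n = 12: C(12, 6) = 924; 924 < 16384? YES
  n = 13: C(13, 6) = 1716; 1716 < 16384? YES
  n = 14: C(14, 6) = 3003; 3003 < 16384? YES
  n = 15: C(15, 6) = 5005; 5005 < 16384? YES
  n = 16: C(16, 6) = 8008; 8008 < 16384? YES
  n = 17: C(17, 6) = 12376; 12376 < 16384? YES
  n = 18: C(18, 6) = 18564; 18564 < 16384? NO
  n = 19: C(19, 6) = 27132; 27132 < 16384? NO
  n = 20: C(20, 6) = 38760; 38760 < 16384? NO
The largest n with C(n, 6) < 16384 is n = 17 (where E[X] = 1547/2048 ≈ 0.755). Hence R(6, 6) > 17, i.e. R(6, 6) ≥ 18.

Largest n = 17; hence R(6, 6) > 17.


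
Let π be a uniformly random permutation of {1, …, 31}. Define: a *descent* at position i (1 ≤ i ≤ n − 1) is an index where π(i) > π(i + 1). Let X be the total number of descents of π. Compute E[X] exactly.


Write X = Σ X_I over i = 1, …, 30, with X_I the indicator of one descent.
There are 30 indicators.
For each fixed i, the pair (π(i), π(i+1)) is a uniformly random ordered pair of distinct values from {1, …, 31}; by symmetry P[π(i) > π(i+1)] = 1/2.
By linearity: E[X] = 30 · (1/2) = (31 − 1) · (1/2) = 15 ≈ 15.000.

E[X] = 15 = 15.000.


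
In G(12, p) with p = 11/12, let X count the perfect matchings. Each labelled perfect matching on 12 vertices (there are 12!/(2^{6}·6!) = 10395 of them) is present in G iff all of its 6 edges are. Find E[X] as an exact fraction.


K_12 has 12!/(2^{6}·6!) = 10395 labelled perfect matchings.
For each such perfect matching H, let X_H = 1 if all 6 edges of H are present in G. Then P[X_H = 1] = p^{6} = (11/12)^{6} = 1771561/2985984.
By linearity of expectation: E[X] = Σ_H E[X_H] = 10395 · p^{6} = 10395 · 1771561/2985984 = 682050985/110592.
Numerically: E[X] ≈ 6167.27.

E[X] = 10395 · (11/12)^{6} = 682050985/110592 ≈ 6167.27.


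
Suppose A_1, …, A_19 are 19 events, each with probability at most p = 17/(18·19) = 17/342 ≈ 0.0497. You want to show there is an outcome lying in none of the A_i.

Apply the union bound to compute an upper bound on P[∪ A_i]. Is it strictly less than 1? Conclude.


Union bound: P[∪_{i=1}^{19} A_i] ≤ Σ_i P[A_i] ≤ 19·p = 19·(17/342) = 17/18.
Numerically: 17/18 ≈ 0.9444.
Is 17/18 < 1? YES.
Since P[∪ A_i] ≤ 17/18 < 1, the complement has P[∩ A_i^c] ≥ 1 − 17/18 = 1/18 > 0, so some outcome avoids every A_i.

19·p = 17/18 ≈ 0.9444; existence CERTIFIED by the union bound.


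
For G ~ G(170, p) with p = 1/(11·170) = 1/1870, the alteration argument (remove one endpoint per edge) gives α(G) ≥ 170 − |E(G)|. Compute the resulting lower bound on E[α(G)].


E[|E(G)|] = C(170, 2)·p = 14365 · (1/1870) = 169/22.
E[α(G)] ≥ n − E[|E(G)|] = 170 − 169/22 = 3571/22.
Numerically: ≈ 162.318.
(This is only a lower bound; the true E[α(G)] may be larger.)

E[α(G)] ≥ 3571/22 ≈ 162.318.


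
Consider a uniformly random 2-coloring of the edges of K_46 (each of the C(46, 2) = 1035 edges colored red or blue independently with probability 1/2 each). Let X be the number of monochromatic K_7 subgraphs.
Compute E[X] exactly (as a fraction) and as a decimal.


Let X = Σ_S X_S over the C(46, 7) = 53524680 subsets S of size 7, where X_S = 1 if the K_7 on S is monochromatic.
For a fixed S, the K_7 on S has C(7, 2) = 21 edges. P[all 21 edges red] = (1/2)^21, and likewise for blue, so P[monochromatic] = 2·(1/2)^21 = 2^{1 − 21} = 1/1048576.
By linearity of expectation: E[X] = C(46, 7) · 2^{1 − 21} = 53524680 · 1/1048576 = 6690585/131072.
Numerically: E[X] ≈ 51.045.

E[X] = C(46,7)·2^(1−C(7,2)) = 6690585/131072 ≈ 51.045.


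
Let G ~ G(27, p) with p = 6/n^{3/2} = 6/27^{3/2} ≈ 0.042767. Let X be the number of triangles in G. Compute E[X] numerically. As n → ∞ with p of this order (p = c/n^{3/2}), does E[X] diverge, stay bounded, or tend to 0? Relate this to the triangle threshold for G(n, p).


Number of potential triangles: C(27, 3) = 2925.
Each occurs with probability p³ ≈ (0.042767)³ ≈ 7.8219820e-05.
By linearity: E[X] = C(27, 3)·p³ ≈ 2925 · 7.8219820e-05 ≈ 0.22879.
Since α = 3/2 > 1, p = c/n^{3/2} = o(1/n) is below the triangle threshold p ~ 1/n. Asymptotically E[X] ~ (c³/6)·n^{3(1−α)} = (6³/6)·n^{-1.5} → 0, so by Markov's inequality G has no triangles w.h.p.

E[X] ≈ 0.22879; in regime p = Θ(1/n^{3/2}) E[X] tends to 0 (below the triangle threshold p ~ 1/n).


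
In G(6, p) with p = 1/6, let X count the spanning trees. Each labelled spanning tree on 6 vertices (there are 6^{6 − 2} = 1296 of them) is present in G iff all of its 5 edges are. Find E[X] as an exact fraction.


K_6 has 6^{6 − 2} = 1296 labelled spanning trees.
For each such spanning tree H, let X_H = 1 if all 5 edges of H are present in G. Then P[X_H = 1] = p^{5} = (1/6)^{5} = 1/7776.
By linearity of expectation: E[X] = Σ_H E[X_H] = 1296 · p^{5} = 1296 · 1/7776 = 1/6.
Numerically: E[X] ≈ 0.167.

E[X] = 1296 · (1/6)^{5} = 1/6 ≈ 0.167.


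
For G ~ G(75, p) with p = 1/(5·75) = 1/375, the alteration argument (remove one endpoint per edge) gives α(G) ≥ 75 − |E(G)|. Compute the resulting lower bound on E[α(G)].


E[|E(G)|] = C(75, 2)·p = 2775 · (1/375) = 37/5.
E[α(G)] ≥ n − E[|E(G)|] = 75 − 37/5 = 338/5.
Numerically: ≈ 67.60000.
(This is only a lower bound; the true E[α(G)] may be larger.)

E[α(G)] ≥ 338/5 ≈ 67.60000.


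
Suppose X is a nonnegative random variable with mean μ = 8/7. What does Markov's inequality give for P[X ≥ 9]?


μ = E[X] = 8/7, a = 9.
Markov: P[X ≥ 9] ≤ μ/a = (8/7)/9 = 8/63.
Numerically: ≈ 0.1270.
(Since a = 9 > μ = 1.1429, the bound 8/63 is < 1 and informative.)

P[X ≥ 9] ≤ 8/63 ≈ 0.1270.


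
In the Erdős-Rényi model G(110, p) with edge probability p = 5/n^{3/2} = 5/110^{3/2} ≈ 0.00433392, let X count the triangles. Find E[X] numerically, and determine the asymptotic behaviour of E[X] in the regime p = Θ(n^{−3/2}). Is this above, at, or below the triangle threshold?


Number of potential triangles: C(110, 3) = 215820.
Each occurs with probability p³ ≈ (0.00433392)³ ≈ 8.14034722e-08.
By linearity: E[X] = C(110, 3)·p³ ≈ 215820 · 8.14034722e-08 ≈ 0.017568.
Since α = 3/2 > 1, p = c/n^{3/2} = o(1/n) is below the triangle threshold p ~ 1/n. Asymptotically E[X] ~ (c³/6)·n^{3(1−α)} = (5³/6)·n^{-1.5} → 0, so by Markov's inequality G has no triangles w.h.p.

E[X] ≈ 0.017568; in regime p = Θ(1/n^{3/2}) E[X] tends to 0 (below the triangle threshold p ~ 1/n).


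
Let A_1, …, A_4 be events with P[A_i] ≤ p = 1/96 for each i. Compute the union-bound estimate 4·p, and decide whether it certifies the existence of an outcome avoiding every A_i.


Union bound: P[∪_{i=1}^{4} A_i] ≤ Σ_i P[A_i] ≤ 4·p = 4·(1/96) = 1/24.
Numerically: 1/24 ≈ 0.042.
Is 1/24 < 1? YES.
Since P[∪ A_i] ≤ 1/24 < 1, the complement has P[∩ A_i^c] ≥ 1 − 1/24 = 23/24 > 0, so some outcome avoids every A_i.

4·p = 1/24 ≈ 0.042; existence CERTIFIED by the union bound.


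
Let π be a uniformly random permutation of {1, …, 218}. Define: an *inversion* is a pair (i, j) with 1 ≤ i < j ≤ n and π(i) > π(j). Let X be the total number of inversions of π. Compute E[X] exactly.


Write X = Σ X_I over the C(218, 2) = 23653 pairs i < j, with X_I the indicator of one inversion.
There are 23653 indicators.
For each fixed pair i < j, the values π(i) and π(j) are two distinct elements of {1, …, 218} in uniformly random order; by symmetry P[π(i) > π(j)] = 1/2.
By linearity: E[X] = 23653 · (1/2) = C(218, 2) · (1/2) = 23653/2 = 23653/2 ≈ 11826.50000.

E[X] = 23653/2 = 11826.50000.


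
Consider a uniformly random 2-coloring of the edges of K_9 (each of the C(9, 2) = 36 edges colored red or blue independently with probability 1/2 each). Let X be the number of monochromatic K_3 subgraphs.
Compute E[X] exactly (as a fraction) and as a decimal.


Let X = Σ_S X_S over the C(9, 3) = 84 subsets S of size 3, where X_S = 1 if the K_3 on S is monochromatic.
For a fixed S, the K_3 on S has C(3, 2) = 3 edges. P[all 3 edges red] = (1/2)^3, and likewise for blue, so P[monochromatic] = 2·(1/2)^3 = 2^{1 − 3} = 1/4.
By linearity of expectation: E[X] = C(9, 3) · 2^{1 − 3} = 84 · 1/4 = 21.
Numerically: E[X] ≈ 21.00000.

E[X] = C(9,3)·2^(1−C(3,2)) = 21 ≈ 21.00000.


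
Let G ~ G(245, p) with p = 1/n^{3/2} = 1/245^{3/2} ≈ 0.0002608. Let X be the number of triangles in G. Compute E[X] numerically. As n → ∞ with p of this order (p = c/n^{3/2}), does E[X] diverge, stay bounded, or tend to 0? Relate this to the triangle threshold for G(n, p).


Number of potential triangles: C(245, 3) = 2421090.
Each occurs with probability p³ ≈ (0.0002608)³ ≈ 1.773179e-11.
By linearity: E[X] = C(245, 3)·p³ ≈ 2421090 · 1.773179e-11 ≈ 0.0000.
Since α = 3/2 > 1, p = c/n^{3/2} = o(1/n) is below the triangle threshold p ~ 1/n. Asymptotically E[X] ~ (c³/6)·n^{3(1−α)} = (1³/6)·n^{-1.5} → 0, so by Markov's inequality G has no triangles w.h.p.

E[X] ≈ 0.0000; in regime p = Θ(1/n^{3/2}) E[X] tends to 0 (below the triangle threshold p ~ 1/n).


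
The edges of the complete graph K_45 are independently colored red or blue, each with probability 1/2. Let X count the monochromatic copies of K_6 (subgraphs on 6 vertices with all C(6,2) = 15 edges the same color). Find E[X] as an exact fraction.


Let X = Σ_S X_S over the C(45, 6) = 8145060 subsets S of size 6, where X_S = 1 if the K_6 on S is monochromatic.
For a fixed S, the K_6 on S has C(6, 2) = 15 edges. P[all 15 edges red] = (1/2)^15, and likewise for blue, so P[monochromatic] = 2·(1/2)^15 = 2^{1 − 15} = 1/16384.
Summing: E[X] = C(45, 6) · 2^{1 − 15} = 8145060 · 1/16384 = 2036265/4096.
Numerically: E[X] ≈ 497.1350.

E[X] = C(45,6)·2^(1−C(6,2)) = 2036265/4096 ≈ 497.1350.


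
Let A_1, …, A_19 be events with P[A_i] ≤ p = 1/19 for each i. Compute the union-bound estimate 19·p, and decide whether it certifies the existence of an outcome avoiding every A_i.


Union bound: P[∪_{i=1}^{19} A_i] ≤ Σ_i P[A_i] ≤ 19·p = 19·(1/19) = 1.
Numerically: 1 ≈ 1.00000.
Is 1 < 1? NO.
Since the bound 1 is ≥ 1, the union bound is uninformative here; it does NOT by itself certify existence.

19·p = 1 ≈ 1.00000; existence NOT certified by the union bound.


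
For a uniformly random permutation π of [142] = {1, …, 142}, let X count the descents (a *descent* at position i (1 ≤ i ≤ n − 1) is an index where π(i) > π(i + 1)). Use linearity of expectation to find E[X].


Write X = Σ X_I over i = 1, …, 141, with X_I the indicator of one descent.
There are 141 indicators.
For each fixed i, the pair (π(i), π(i+1)) is a uniformly random ordered pair of distinct values from {1, …, 142}; by symmetry P[π(i) > π(i+1)] = 1/2.
By linearity: E[X] = 141 · (1/2) = (142 − 1) · (1/2) = 141/2 ≈ 70.500.

E[X] = 141/2 = 70.500.


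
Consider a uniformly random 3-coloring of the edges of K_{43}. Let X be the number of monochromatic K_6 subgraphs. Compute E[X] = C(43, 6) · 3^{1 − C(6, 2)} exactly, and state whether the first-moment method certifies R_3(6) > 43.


E[X] = C(43, 6) · 3^{1 − 15} = 6096454 · 3^{−14} = 6096454/4782969.
As a reduced fraction: E[X] = 6096454/4782969 ≈ 1.2746171.
Is E[X] < 1? NO.
Since E[X] ≥ 1, the first-moment bound is inconclusive at n = 43; it does NOT by itself certify R_3(6) > 43.

E[X] = 6096454/4782969 ≈ 1.2746171; E[X] ≥ 1; first-moment method inconclusive here.


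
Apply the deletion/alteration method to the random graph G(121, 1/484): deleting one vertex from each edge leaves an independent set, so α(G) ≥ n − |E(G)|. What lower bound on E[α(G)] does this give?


E[|E(G)|] = C(121, 2)·p = 7260 · (1/484) = 15.
E[α(G)] ≥ n − E[|E(G)|] = 121 − 15 = 106.
Numerically: ≈ 106.000.
(This is only a lower bound; the true E[α(G)] may be larger.)

E[α(G)] ≥ 106 ≈ 106.000.


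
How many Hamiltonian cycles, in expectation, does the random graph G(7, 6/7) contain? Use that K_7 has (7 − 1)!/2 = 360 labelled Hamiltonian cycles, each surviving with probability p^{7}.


K_7 has (7 − 1)!/2 = 360 labelled Hamiltonian cycles.
For each such Hamiltonian cycle H, let X_H = 1 if all 7 edges of H are present in G. Then P[X_H = 1] = p^{7} = (6/7)^{7} = 279936/823543.
By linearity of expectation: E[X] = Σ_H E[X_H] = 360 · p^{7} = 360 · 279936/823543 = 100776960/823543.
Numerically: E[X] ≈ 122.

E[X] = 360 · (6/7)^{7} = 100776960/823543 ≈ 122.


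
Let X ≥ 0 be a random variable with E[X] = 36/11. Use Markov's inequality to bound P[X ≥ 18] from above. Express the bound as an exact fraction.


μ = E[X] = 36/11, a = 18.
Markov: P[X ≥ 18] ≤ μ/a = (36/11)/18 = 2/11.
Numerically: ≈ 0.182.
(Since a = 18 > μ = 3.273, the bound 2/11 is < 1 and informative.)

P[X ≥ 18] ≤ 2/11 ≈ 0.182.


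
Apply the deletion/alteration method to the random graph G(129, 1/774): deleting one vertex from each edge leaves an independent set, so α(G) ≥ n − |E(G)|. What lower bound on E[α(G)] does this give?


E[|E(G)|] = C(129, 2)·p = 8256 · (1/774) = 32/3.
E[α(G)] ≥ n − E[|E(G)|] = 129 − 32/3 = 355/3.
Numerically: ≈ 118.33333.
(This is only a lower bound; the true E[α(G)] may be larger.)

E[α(G)] ≥ 355/3 ≈ 118.33333.


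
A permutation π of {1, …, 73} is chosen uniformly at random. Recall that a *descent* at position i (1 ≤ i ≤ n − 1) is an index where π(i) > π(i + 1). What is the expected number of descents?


Write X = Σ X_I over i = 1, …, 72, with X_I the indicator of one descent.
There are 72 indicators.
For each fixed i, the pair (π(i), π(i+1)) is a uniformly random ordered pair of distinct values from {1, …, 73}; by symmetry P[π(i) > π(i+1)] = 1/2.
By linearity: E[X] = 72 · (1/2) = (73 − 1) · (1/2) = 36 ≈ 36.000.

E[X] = 36 = 36.000.


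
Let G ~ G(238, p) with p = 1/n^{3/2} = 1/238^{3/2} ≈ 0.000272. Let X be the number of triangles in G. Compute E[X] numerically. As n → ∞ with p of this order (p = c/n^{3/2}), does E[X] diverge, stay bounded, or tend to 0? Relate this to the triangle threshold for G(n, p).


Number of potential triangles: C(238, 3) = 2218636.
Each occurs with probability p³ ≈ (0.000272)³ ≈ 2.02024e-11.
By linearity: E[X] = C(238, 3)·p³ ≈ 2218636 · 2.02024e-11 ≈ 0.000.
Since α = 3/2 > 1, p = c/n^{3/2} = o(1/n) is below the triangle threshold p ~ 1/n. Asymptotically E[X] ~ (c³/6)·n^{3(1−α)} = (1³/6)·n^{-1.5} → 0, so by Markov's inequality G has no triangles w.h.p.

E[X] ≈ 0.000; in regime p = Θ(1/n^{3/2}) E[X] tends to 0 (below the triangle threshold p ~ 1/n).


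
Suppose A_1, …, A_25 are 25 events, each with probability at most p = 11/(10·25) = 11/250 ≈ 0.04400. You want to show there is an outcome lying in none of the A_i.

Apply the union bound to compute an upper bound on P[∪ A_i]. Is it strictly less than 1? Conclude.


Union bound: P[∪_{i=1}^{25} A_i] ≤ Σ_i P[A_i] ≤ 25·p = 25·(11/250) = 11/10.
Numerically: 11/10 ≈ 1.10000.
Is 11/10 < 1? NO.
Since the bound 11/10 is ≥ 1, the union bound is uninformative here; it does NOT by itself certify existence.

25·p = 11/10 ≈ 1.10000; existence NOT certified by the union bound.


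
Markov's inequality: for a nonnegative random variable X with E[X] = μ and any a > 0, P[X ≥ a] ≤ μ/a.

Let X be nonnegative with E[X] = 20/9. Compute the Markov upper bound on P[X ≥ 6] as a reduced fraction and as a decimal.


μ = E[X] = 20/9, a = 6.
Markov: P[X ≥ 6] ≤ μ/a = (20/9)/6 = 10/27.
Numerically: ≈ 0.37037.
(Since a = 6 > μ = 2.22222, the bound 10/27 is < 1 and informative.)

P[X ≥ 6] ≤ 10/27 ≈ 0.37037.


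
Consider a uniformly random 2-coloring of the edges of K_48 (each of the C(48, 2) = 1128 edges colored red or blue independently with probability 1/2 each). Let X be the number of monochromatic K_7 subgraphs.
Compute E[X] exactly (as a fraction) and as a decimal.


Let X = Σ_S X_S over the C(48, 7) = 73629072 subsets S of size 7, where X_S = 1 if the K_7 on S is monochromatic.
For a fixed S, the K_7 on S has C(7, 2) = 21 edges. P[all 21 edges red] = (1/2)^21, and likewise for blue, so P[monochromatic] = 2·(1/2)^21 = 2^{1 − 21} = 1/1048576.
By linearity of expectation: E[X] = C(48, 7) · 2^{1 − 21} = 73629072 · 1/1048576 = 4601817/65536.
Numerically: E[X] ≈ 70.218.

E[X] = C(48,7)·2^(1−C(7,2)) = 4601817/65536 ≈ 70.218.


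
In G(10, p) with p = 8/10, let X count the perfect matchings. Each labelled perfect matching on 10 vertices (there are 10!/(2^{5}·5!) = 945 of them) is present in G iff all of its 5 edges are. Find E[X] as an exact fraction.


K_10 has 10!/(2^{5}·5!) = 945 labelled perfect matchings.
For each such perfect matching H, let X_H = 1 if all 5 edges of H are present in G. Then P[X_H = 1] = p^{5} = (4/5)^{5} = 1024/3125.
Summing the indicators: E[X] = Σ_H E[X_H] = 945 · p^{5} = 945 · 1024/3125 = 193536/625.
Numerically: E[X] ≈ 309.66.

E[X] = 945 · (4/5)^{5} = 193536/625 ≈ 309.66.


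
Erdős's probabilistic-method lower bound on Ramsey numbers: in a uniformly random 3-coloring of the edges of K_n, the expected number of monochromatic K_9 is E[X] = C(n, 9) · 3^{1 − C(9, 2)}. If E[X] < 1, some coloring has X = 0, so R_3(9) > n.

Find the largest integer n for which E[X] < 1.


We need C(n, 9) · 3^{1 − 36} < 1, i.e. C(n, 9) < 3^{36 − 1} = 50031545098999707.
Check values of n near the boundary:
  n = 298: C(298, 9) = 45207677551849890; 45207677551849890 < 50031545098999707? YES
  n = 299: C(299, 9) = 46610674441390059; 46610674441390059 < 50031545098999707? YES
  n = 300: C(300, 9) = 48052241692154700; 48052241692154700 < 50031545098999707? YES
  n = 301: C(301, 9) = 49533303936090975; 49533303936090975 < 50031545098999707? YES
  n = 302: C(302, 9) = 51054804739588650; 51054804739588650 < 50031545098999707? NO
  n = 303: C(303, 9) = 52617706925494425; 52617706925494425 < 50031545098999707? NO
The largest n with C(n, 9) < 50031545098999707 is n = 301 (where E[X] = 16511101312030325/16677181699666569 ≈ 0.99004). Hence R_3(9) > 301, i.e. R_3(9) ≥ 302.

Largest n = 301; hence R_3(9) > 301.


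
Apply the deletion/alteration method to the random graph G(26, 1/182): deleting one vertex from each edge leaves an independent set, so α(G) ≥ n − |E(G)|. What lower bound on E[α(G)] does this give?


E[|E(G)|] = C(26, 2)·p = 325 · (1/182) = 25/14.
E[α(G)] ≥ n − E[|E(G)|] = 26 − 25/14 = 339/14.
Numerically: ≈ 24.214286.
(This is only a lower bound; the true E[α(G)] may be larger.)

E[α(G)] ≥ 339/14 ≈ 24.214286.


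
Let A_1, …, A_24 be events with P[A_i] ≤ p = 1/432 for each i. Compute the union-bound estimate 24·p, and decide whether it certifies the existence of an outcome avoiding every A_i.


Union bound: P[∪_{i=1}^{24} A_i] ≤ Σ_i P[A_i] ≤ 24·p = 24·(1/432) = 1/18.
Numerically: 1/18 ≈ 0.05556.
Is 1/18 < 1? YES.
Since P[∪ A_i] ≤ 1/18 < 1, the complement has P[∩ A_i^c] ≥ 1 − 1/18 = 17/18 > 0, so some outcome avoids every A_i.

24·p = 1/18 ≈ 0.05556; existence CERTIFIED by the union bound.


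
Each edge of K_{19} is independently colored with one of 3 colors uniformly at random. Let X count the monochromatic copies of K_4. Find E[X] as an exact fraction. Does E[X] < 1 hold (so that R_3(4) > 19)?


E[X] = C(19, 4) · 3^{1 − 6} = 3876 · 3^{−5} = 3876/243.
As a reduced fraction: E[X] = 1292/81 ≈ 15.951.
Is E[X] < 1? NO.
Since E[X] ≥ 1, the first-moment bound is inconclusive at n = 19; it does NOT by itself certify R_3(4) > 19.

E[X] = 1292/81 ≈ 15.951; E[X] ≥ 1; first-moment method inconclusive here.


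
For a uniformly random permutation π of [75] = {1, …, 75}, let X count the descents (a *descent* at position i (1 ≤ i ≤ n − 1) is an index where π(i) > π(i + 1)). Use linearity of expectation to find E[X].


Write X = Σ X_I over i = 1, …, 74, with X_I the indicator of one descent.
There are 74 indicators.
For each fixed i, the pair (π(i), π(i+1)) is a uniformly random ordered pair of distinct values from {1, …, 75}; by symmetry P[π(i) > π(i+1)] = 1/2.
By linearity: E[X] = 74 · (1/2) = (75 − 1) · (1/2) = 37 ≈ 37.00000.

E[X] = 37 = 37.00000.


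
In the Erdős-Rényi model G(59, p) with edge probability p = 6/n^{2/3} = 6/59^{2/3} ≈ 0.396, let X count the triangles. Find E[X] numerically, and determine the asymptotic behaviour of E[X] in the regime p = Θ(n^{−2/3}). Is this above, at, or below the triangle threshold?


Number of potential triangles: C(59, 3) = 32509.
Each occurs with probability p³ ≈ (0.396)³ ≈ 6.20511e-02.
By linearity: E[X] = C(59, 3)·p³ ≈ 32509 · 6.20511e-02 ≈ 2017.220.
Since α = 2/3 < 1, p = c/n^{2/3} ≫ 1/n is above the triangle threshold p ~ 1/n. Asymptotically E[X] ~ (c³/6)·n^{3(1−α)} = (6³/6)·n^{1} → ∞; triangles are abundant w.h.p.

E[X] ≈ 2017.220; in regime p = Θ(1/n^{2/3}) E[X] diverges (above the triangle threshold p ~ 1/n).


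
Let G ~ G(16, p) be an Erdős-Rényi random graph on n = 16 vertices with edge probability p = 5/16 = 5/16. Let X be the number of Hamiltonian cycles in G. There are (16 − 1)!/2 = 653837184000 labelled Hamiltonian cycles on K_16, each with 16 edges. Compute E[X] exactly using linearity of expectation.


K_16 has (16 − 1)!/2 = 653837184000 labelled Hamiltonian cycles.
For each such Hamiltonian cycle H, let X_H = 1 if all 16 edges of H are present in G. Then P[X_H = 1] = p^{16} = (5/16)^{16} = 152587890625/18446744073709551616.
By linearity: E[X] = Σ_H E[X_H] = 653837184000 · p^{16} = 653837184000 · 152587890625/18446744073709551616 = 97429332733154296875/18014398509481984.
Numerically: E[X] ≈ 5408.41.

E[X] = 653837184000 · (5/16)^{16} = 97429332733154296875/18014398509481984 ≈ 5408.41.


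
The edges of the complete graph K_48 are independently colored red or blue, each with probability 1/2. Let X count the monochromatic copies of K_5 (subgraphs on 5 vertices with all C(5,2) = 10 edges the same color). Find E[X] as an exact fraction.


Let X = Σ_S X_S over the C(48, 5) = 1712304 subsets S of size 5, where X_S = 1 if the K_5 on S is monochromatic.
For a fixed S, the K_5 on S has C(5, 2) = 10 edges. P[all 10 edges red] = (1/2)^10, and likewise for blue, so P[monochromatic] = 2·(1/2)^10 = 2^{1 − 10} = 1/512.
Summing: E[X] = C(48, 5) · 2^{1 − 10} = 1712304 · 1/512 = 107019/32.
Numerically: E[X] ≈ 3344.34375.

E[X] = C(48,5)·2^(1−C(5,2)) = 107019/32 ≈ 3344.34375.


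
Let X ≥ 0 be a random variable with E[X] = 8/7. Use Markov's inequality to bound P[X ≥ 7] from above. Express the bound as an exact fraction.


μ = E[X] = 8/7, a = 7.
Markov: P[X ≥ 7] ≤ μ/a = (8/7)/7 = 8/49.
Numerically: ≈ 0.163.
(Since a = 7 > μ = 1.143, the bound 8/49 is < 1 and informative.)

P[X ≥ 7] ≤ 8/49 ≈ 0.163.


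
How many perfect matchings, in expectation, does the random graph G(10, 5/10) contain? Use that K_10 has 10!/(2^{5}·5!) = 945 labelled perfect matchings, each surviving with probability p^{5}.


K_10 has 10!/(2^{5}·5!) = 945 labelled perfect matchings.
For each such perfect matching H, let X_H = 1 if all 5 edges of H are present in G. Then P[X_H = 1] = p^{5} = (1/2)^{5} = 1/32.
By linearity of expectation: E[X] = Σ_H E[X_H] = 945 · p^{5} = 945 · 1/32 = 945/32.
Numerically: E[X] ≈ 29.531.

E[X] = 945 · (1/2)^{5} = 945/32 ≈ 29.531.


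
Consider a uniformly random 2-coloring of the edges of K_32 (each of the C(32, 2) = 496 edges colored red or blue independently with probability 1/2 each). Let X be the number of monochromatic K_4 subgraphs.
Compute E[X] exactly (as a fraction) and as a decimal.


Let X = Σ_S X_S over the C(32, 4) = 35960 subsets S of size 4, where X_S = 1 if the K_4 on S is monochromatic.
For a fixed S, the K_4 on S has C(4, 2) = 6 edges. P[all 6 edges red] = (1/2)^6, and likewise for blue, so P[monochromatic] = 2·(1/2)^6 = 2^{1 − 6} = 1/32.
By linearity: E[X] = C(32, 4) · 2^{1 − 6} = 35960 · 1/32 = 4495/4.
Numerically: E[X] ≈ 1123.7500.

E[X] = C(32,4)·2^(1−C(4,2)) = 4495/4 ≈ 1123.7500.


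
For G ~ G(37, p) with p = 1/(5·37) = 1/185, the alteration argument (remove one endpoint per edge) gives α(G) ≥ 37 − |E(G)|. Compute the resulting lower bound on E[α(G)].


E[|E(G)|] = C(37, 2)·p = 666 · (1/185) = 18/5.
E[α(G)] ≥ n − E[|E(G)|] = 37 − 18/5 = 167/5.
Numerically: ≈ 33.40000.
(This is only a lower bound; the true E[α(G)] may be larger.)

E[α(G)] ≥ 167/5 ≈ 33.40000.


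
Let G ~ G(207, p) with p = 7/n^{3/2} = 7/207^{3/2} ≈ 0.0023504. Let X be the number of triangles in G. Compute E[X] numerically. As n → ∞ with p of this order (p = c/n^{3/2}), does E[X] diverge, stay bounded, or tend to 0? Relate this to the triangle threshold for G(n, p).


Number of potential triangles: C(207, 3) = 1456935.
Each occurs with probability p³ ≈ (0.0023504)³ ≈ 1.29845698e-08.
By linearity: E[X] = C(207, 3)·p³ ≈ 1456935 · 1.29845698e-08 ≈ 0.018918.
Since α = 3/2 > 1, p = c/n^{3/2} = o(1/n) is below the triangle threshold p ~ 1/n. Asymptotically E[X] ~ (c³/6)·n^{3(1−α)} = (7³/6)·n^{-1.5} → 0, so by Markov's inequality G has no triangles w.h.p.

E[X] ≈ 0.018918; in regime p = Θ(1/n^{3/2}) E[X] tends to 0 (below the triangle threshold p ~ 1/n).


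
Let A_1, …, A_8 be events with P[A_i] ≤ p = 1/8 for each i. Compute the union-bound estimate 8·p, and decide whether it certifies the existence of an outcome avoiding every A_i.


Union bound: P[∪_{i=1}^{8} A_i] ≤ Σ_i P[A_i] ≤ 8·p = 8·(1/8) = 1.
Numerically: 1 ≈ 1.000.
Is 1 < 1? NO.
Since the bound 1 is ≥ 1, the union bound is uninformative here; it does NOT by itself certify existence.

8·p = 1 ≈ 1.000; existence NOT certified by the union bound.


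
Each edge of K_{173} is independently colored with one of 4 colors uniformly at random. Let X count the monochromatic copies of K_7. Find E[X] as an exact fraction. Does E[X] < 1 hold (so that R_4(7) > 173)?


E[X] = C(173, 7) · 4^{1 − 21} = 813769676772 · 4^{−20} = 813769676772/1099511627776.
As a reduced fraction: E[X] = 203442419193/274877906944 ≈ 0.740.
Is E[X] < 1? YES.
Since E[X] < 1, there exists a 4-coloring of K_{173} with no monochromatic K_7; hence R_4(7) > 173.

E[X] = 203442419193/274877906944 ≈ 0.740; E[X] < 1, so R_4(7) > 173.


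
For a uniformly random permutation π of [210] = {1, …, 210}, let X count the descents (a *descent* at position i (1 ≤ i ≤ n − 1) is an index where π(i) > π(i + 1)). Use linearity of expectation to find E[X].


Write X = Σ X_I over i = 1, …, 209, with X_I the indicator of one descent.
There are 209 indicators.
For each fixed i, the pair (π(i), π(i+1)) is a uniformly random ordered pair of distinct values from {1, …, 210}; by symmetry P[π(i) > π(i+1)] = 1/2.
By linearity: E[X] = 209 · (1/2) = (210 − 1) · (1/2) = 209/2 ≈ 104.50000.

E[X] = 209/2 = 104.50000.


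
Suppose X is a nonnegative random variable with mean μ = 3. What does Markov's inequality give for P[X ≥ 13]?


μ = E[X] = 3, a = 13.
Markov: P[X ≥ 13] ≤ μ/a = (3)/13 = 3/13.
Numerically: ≈ 0.230769.
(Since a = 13 > μ = 3.000000, the bound 3/13 is < 1 and informative.)

P[X ≥ 13] ≤ 3/13 ≈ 0.230769.


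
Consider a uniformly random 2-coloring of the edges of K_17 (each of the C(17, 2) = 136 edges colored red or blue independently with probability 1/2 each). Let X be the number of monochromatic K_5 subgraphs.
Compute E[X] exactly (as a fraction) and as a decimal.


Let X = Σ_S X_S over the C(17, 5) = 6188 subsets S of size 5, where X_S = 1 if the K_5 on S is monochromatic.
For a fixed S, the K_5 on S has C(5, 2) = 10 edges. P[all 10 edges red] = (1/2)^10, and likewise for blue, so P[monochromatic] = 2·(1/2)^10 = 2^{1 − 10} = 1/512.
Summing: E[X] = C(17, 5) · 2^{1 − 10} = 6188 · 1/512 = 1547/128.
Numerically: E[X] ≈ 12.086.

E[X] = C(17,5)·2^(1−C(5,2)) = 1547/128 ≈ 12.086.


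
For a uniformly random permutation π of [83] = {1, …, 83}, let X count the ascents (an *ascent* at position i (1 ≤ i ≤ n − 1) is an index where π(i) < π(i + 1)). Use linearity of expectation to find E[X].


Write X = Σ X_I over i = 1, …, 82, with X_I the indicator of one ascent.
There are 82 indicators.
For each fixed i, the pair (π(i), π(i+1)) is a uniformly random ordered pair of distinct values from {1, …, 83}; by symmetry P[π(i) < π(i+1)] = 1/2.
By linearity: E[X] = 82 · (1/2) = (83 − 1) · (1/2) = 41 ≈ 41.0000.

E[X] = 41 = 41.0000.


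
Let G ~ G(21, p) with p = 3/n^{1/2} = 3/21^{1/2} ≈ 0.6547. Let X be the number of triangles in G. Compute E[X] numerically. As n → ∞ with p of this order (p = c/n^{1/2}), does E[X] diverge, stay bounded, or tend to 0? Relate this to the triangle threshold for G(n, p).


Number of potential triangles: C(21, 3) = 1330.
Each occurs with probability p³ ≈ (0.6547)³ ≈ 2.805659e-01.
By linearity: E[X] = C(21, 3)·p³ ≈ 1330 · 2.805659e-01 ≈ 373.1526.
Since α = 1/2 < 1, p = c/n^{1/2} ≫ 1/n is above the triangle threshold p ~ 1/n. Asymptotically E[X] ~ (c³/6)·n^{3(1−α)} = (3³/6)·n^{1.5} → ∞; triangles are abundant w.h.p.

E[X] ≈ 373.1526; in regime p = Θ(1/n^{1/2}) E[X] diverges (above the triangle threshold p ~ 1/n).


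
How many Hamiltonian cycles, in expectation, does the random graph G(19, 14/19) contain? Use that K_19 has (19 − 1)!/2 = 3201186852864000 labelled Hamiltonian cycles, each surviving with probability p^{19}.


K_19 has (19 − 1)!/2 = 3201186852864000 labelled Hamiltonian cycles.
For each such Hamiltonian cycle H, let X_H = 1 if all 19 edges of H are present in G. Then P[X_H = 1] = p^{19} = (14/19)^{19} = 5976303958948914397184/1978419655660313589123979.
By linearity of expectation: E[X] = Σ_H E[X_H] = 3201186852864000 · p^{19} = 3201186852864000 · 5976303958948914397184/1978419655660313589123979 = 19131265662106339128470788663934976000/1978419655660313589123979.
Numerically: E[X] ≈ 9.67e+12.

E[X] = 3201186852864000 · (14/19)^{19} = 19131265662106339128470788663934976000/1978419655660313589123979 ≈ 9.67e+12.
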